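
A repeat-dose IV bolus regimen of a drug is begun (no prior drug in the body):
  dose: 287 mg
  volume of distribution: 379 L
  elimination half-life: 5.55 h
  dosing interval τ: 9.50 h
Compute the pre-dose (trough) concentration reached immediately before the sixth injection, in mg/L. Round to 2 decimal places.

C₀ per dose = Dose / Vd = 287 / 379 = 0.7573 mg/L
k = ln2 / t½ = 0.693147 / 5.55 = 0.1249 h⁻¹
Fraction remaining after one interval: r = e^(−kτ) = e^(−0.1249 × 9.50) = 0.3053
Before dose 6, 5 doses have been given (aged 1τ, 2τ, 3τ, 4τ, 5τ).
C_trough = C₀ × (r + r² + … + r^5) = C₀ × r(1−r^5)/(1−r)
        = 0.7573 × 0.3053 × (1 − 0.002652) / (1 − 0.3053) = 0.3319 mg/L

0.33 mg/L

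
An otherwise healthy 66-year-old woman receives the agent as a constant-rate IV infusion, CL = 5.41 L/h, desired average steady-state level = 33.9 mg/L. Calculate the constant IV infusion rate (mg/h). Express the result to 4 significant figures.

183.4 mg/h

At steady state, infusion rate R₀ = Css × CL = 33.9 × 5.410 = 183.4 mg/h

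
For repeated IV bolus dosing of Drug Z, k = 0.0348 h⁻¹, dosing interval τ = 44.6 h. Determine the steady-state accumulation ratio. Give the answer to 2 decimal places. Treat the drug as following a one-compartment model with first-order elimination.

e^(−kτ) = e^(−0.03480 × 44.6) = 0.2118
Accumulation ratio R = 1 / (1 − e^(−kτ)) = 1 / (1 − 0.2118) = 1.269

1.27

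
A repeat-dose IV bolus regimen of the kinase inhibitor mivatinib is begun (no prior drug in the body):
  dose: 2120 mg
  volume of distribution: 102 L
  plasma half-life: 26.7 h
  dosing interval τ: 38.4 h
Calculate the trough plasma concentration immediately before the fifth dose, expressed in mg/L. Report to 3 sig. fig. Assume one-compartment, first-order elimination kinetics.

11.9 mg/L

C₀ per dose = Dose / Vd = 2120 / 102 = 20.78 mg/L
k = ln2 / t½ = 0.693147 / 26.7 = 0.02596 h⁻¹
Fraction remaining after one interval: r = e^(−kτ) = e^(−0.02596 × 38.4) = 0.3690
Before dose 5, 4 doses have been given (aged 1τ, 2τ, 3τ, 4τ).
C_trough = C₀ × (r + r² + … + r^4) = C₀ × r(1−r^4)/(1−r)
        = 20.78 × 0.3690 × (1 − 0.01854) / (1 − 0.3690) = 11.93 mg/L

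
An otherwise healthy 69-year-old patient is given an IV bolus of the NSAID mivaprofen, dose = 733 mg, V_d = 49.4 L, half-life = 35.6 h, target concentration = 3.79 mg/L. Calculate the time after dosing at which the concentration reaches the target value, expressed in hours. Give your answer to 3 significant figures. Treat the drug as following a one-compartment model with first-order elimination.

C₀ = Dose / Vd = 733.0 / 49.4 = 14.84 mg/L
k = ln2 / t½ = 0.693147 / 35.6 = 0.01947 h⁻¹
t = ln(C₀ / C) / k = ln(14.84 / 3.79) / 0.01947
  = ln(3.916) / 0.01947 = 1.365 / 0.01947 = 70.11 h

70.1 h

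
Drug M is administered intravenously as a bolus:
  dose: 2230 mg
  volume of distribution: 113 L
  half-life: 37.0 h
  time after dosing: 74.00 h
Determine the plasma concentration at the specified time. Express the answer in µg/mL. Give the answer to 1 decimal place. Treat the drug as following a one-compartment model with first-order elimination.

C₀ = Dose / Vd = 2230 / 113 = 19.73 mg/L
k = ln2 / t½ = 0.693147 / 37.0 = 0.01873 h⁻¹
t / t½ = 74.00 / 37.0 = 2 half-lives
C = C₀ × (1/2)^2 = 19.73 × 0.2500 = 4.933 mg/L
(4.933 mg/L = 4.933 µg/mL)

4.9 µg/mL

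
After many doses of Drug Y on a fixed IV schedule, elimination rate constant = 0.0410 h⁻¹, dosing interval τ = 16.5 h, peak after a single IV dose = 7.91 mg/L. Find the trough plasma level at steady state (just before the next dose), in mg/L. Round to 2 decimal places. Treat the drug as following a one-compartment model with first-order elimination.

8.18 mg/L

e^(−kτ) = e^(−0.04100 × 16.5) = 0.5084
Accumulation ratio R = 1 / (1 − e^(−kτ)) = 1 / (1 − 0.5084) = 2.034
Steady-state trough = C₀ × R × e^(−kτ) = 7.91 × 2.034 × 0.5084 = 8.180 mg/L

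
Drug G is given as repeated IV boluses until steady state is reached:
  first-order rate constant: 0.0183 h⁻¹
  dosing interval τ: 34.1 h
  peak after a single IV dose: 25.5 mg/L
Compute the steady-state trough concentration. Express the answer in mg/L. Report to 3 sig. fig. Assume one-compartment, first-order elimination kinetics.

e^(−kτ) = e^(−0.01830 × 34.1) = 0.5358
Accumulation ratio R = 1 / (1 − e^(−kτ)) = 1 / (1 − 0.5358) = 2.154
Steady-state trough = C₀ × R × e^(−kτ) = 25.5 × 2.154 × 0.5358 = 29.43 mg/L

29.4 mg/L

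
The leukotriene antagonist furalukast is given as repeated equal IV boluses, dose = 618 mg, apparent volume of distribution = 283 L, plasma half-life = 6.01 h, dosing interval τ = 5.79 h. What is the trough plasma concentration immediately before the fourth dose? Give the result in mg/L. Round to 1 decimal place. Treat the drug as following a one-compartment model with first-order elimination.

2.0 mg/L

C₀ per dose = Dose / Vd = 618 / 283 = 2.184 mg/L
k = ln2 / t½ = 0.693147 / 6.01 = 0.1153 h⁻¹
Fraction remaining after one interval: r = e^(−kτ) = e^(−0.1153 × 5.79) = 0.5129
Before dose 4, 3 doses have been given (aged 1τ, 2τ, 3τ).
C_trough = C₀ × (r + r² + … + r^3) = C₀ × r(1−r^3)/(1−r)
        = 2.184 × 0.5129 × (1 − 0.1349) / (1 − 0.5129) = 1.989 mg/L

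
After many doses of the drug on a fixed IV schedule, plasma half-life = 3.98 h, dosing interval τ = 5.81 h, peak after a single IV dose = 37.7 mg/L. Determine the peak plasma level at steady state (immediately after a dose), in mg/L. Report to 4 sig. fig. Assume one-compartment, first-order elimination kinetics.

59.23 mg/L

k = ln2 / t½ = 0.693147 / 3.98 = 0.1742 h⁻¹
e^(−kτ) = e^(−0.1742 × 5.81) = 0.3635
Accumulation ratio R = 1 / (1 − e^(−kτ)) = 1 / (1 − 0.3635) = 1.571
Steady-state peak = C₀ × R = 37.7 × 1.571 = 59.23 mg/L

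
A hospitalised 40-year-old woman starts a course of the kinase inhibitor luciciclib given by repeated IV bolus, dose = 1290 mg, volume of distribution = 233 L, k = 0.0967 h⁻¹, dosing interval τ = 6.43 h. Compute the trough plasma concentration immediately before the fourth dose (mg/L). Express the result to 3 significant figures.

C₀ per dose = Dose / Vd = 1290 / 233 = 5.536 mg/L
Fraction remaining after one interval: r = e^(−kτ) = e^(−0.09670 × 6.43) = 0.5370
Before dose 4, 3 doses have been given (aged 1τ, 2τ, 3τ).
C_trough = C₀ × (r + r² + … + r^3) = C₀ × r(1−r^3)/(1−r)
        = 5.536 × 0.5370 × (1 − 0.1549) / (1 − 0.5370) = 5.426 mg/L

5.43 mg/L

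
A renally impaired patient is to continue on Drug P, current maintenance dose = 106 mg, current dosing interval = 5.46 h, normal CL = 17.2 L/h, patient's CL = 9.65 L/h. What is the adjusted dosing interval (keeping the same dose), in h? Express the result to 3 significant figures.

9.73 h

To keep the same average steady-state level, dosing rate must scale with clearance.
CL ratio = 9.65 / 17.2 = 0.5610
New interval (same dose) = 5.46 / 0.5610 = 9.733 h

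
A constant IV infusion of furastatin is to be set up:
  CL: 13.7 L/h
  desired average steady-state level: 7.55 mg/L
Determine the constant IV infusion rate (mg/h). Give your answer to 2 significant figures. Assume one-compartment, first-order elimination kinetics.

100 mg/h

At steady state, infusion rate R₀ = Css × CL = 7.55 × 13.70 = 103.4 mg/h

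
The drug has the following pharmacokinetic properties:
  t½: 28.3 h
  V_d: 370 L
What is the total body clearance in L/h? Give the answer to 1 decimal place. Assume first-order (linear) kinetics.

9.1 L/h

k = ln2 / t½ = 0.693147 / 28.3 = 0.02449 h⁻¹
CL = k × Vd = 0.02449 × 370 = 9.061 L/h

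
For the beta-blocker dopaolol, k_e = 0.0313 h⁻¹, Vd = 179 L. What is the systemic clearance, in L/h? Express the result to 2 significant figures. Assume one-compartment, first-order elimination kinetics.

5.6 L/h

CL = k × Vd = 0.0313 × 179 = 5.603 L/h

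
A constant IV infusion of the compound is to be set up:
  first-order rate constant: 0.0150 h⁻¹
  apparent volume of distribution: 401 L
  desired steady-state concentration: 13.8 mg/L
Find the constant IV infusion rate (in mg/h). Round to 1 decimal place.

CL = k × Vd = 0.01500 × 401 = 6.015 L/h
At steady state, infusion rate R₀ = Css × CL = 13.8 × 6.015 = 83.01 mg/h

83.0 mg/h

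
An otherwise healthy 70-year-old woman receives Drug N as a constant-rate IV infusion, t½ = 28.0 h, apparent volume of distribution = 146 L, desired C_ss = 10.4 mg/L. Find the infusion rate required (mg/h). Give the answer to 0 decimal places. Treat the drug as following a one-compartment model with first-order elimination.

k = ln2 / t½ = 0.693147 / 28.0 = 0.02476 h⁻¹
CL = k × Vd = 0.02476 × 146 = 3.615 L/h
At steady state, infusion rate R₀ = Css × CL = 10.4 × 3.615 = 37.60 mg/h

38 mg/h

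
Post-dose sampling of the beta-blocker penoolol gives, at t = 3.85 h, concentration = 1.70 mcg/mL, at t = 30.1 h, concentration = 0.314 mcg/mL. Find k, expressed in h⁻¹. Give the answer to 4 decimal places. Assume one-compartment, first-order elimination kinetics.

k = ln(C₁/C₂) / (t₂ − t₁) = ln(1.70/0.314) / (30.1 − 3.85)
  = 1.689 / 26.25 = 0.06434 h⁻¹

0.0643 h⁻¹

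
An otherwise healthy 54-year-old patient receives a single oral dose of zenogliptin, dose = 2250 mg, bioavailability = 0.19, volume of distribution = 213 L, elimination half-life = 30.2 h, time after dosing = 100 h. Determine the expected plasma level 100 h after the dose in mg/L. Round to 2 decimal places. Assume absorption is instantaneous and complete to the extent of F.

Amount reaching circulation = F × Dose = 0.19 × 2250 = 427.5 mg
C₀ = F·Dose / Vd = 427.5 / 213 = 2.007 mg/L
k = ln2 / t½ = 0.693147 / 30.2 = 0.02295 h⁻¹
C = C₀ · e^(−k·t) = 2.007 × e^(−0.02295 × 100)
  = 2.007 × 0.1008 = 0.2023 mg/L

0.20 mg/L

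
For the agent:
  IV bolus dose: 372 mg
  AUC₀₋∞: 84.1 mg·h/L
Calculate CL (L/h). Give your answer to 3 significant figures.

CL = Dose / AUC = 372 / 84.1 = 4.423 L/h

4.42 L/h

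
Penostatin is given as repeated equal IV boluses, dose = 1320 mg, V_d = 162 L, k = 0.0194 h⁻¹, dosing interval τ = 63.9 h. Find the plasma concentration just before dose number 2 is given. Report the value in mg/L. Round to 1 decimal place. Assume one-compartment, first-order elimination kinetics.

C₀ per dose = Dose / Vd = 1320 / 162 = 8.148 mg/L
Fraction remaining after one interval: r = e^(−kτ) = e^(−0.01940 × 63.9) = 0.2895
Before dose 2, 1 dose has been given (aged 1τ).
C_trough = C₀ × r = 8.148 × 0.2895 = 2.359 mg/L

2.4 mg/L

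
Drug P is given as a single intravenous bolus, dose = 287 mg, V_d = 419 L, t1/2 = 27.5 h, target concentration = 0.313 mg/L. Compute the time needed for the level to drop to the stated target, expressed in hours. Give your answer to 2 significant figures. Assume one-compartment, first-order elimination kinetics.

31 h

C₀ = Dose / Vd = 287.0 / 419 = 0.6850 mg/L
k = ln2 / t½ = 0.693147 / 27.5 = 0.02521 h⁻¹
t = ln(C₀ / C) / k = ln(0.6850 / 0.313) / 0.02521
  = ln(2.188) / 0.02521 = 0.7830 / 0.02521 = 31.06 h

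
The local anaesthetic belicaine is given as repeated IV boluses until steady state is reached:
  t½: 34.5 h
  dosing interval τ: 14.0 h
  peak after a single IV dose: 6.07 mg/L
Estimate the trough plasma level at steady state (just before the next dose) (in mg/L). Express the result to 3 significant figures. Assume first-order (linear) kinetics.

18.7 mg/L

k = ln2 / t½ = 0.693147 / 34.5 = 0.02009 h⁻¹
e^(−kτ) = e^(−0.02009 × 14.0) = 0.7548
Accumulation ratio R = 1 / (1 − e^(−kτ)) = 1 / (1 − 0.7548) = 4.078
Steady-state trough = C₀ × R × e^(−kτ) = 6.07 × 4.078 × 0.7548 = 18.68 mg/L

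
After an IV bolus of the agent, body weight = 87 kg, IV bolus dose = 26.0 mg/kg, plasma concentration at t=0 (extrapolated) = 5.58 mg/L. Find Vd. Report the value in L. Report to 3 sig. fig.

Dose = 26.0 × 87 = 2262 mg
Vd = Dose / C₀ = 2262 / 5.58 = 405.4 L

405 L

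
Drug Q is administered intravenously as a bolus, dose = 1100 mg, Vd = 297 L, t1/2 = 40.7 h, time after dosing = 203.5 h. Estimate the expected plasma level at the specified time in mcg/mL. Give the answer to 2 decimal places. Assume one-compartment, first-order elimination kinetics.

C₀ = Dose / Vd = 1100 / 297 = 3.704 mg/L
k = ln2 / t½ = 0.693147 / 40.7 = 0.01703 h⁻¹
t / t½ = 203.5 / 40.7 = 5 half-lives
C = C₀ × (1/2)^5 = 3.704 × 0.03125 = 0.1158 mg/L
(0.1158 mg/L = 0.1158 mcg/mL)

0.12 mcg/mL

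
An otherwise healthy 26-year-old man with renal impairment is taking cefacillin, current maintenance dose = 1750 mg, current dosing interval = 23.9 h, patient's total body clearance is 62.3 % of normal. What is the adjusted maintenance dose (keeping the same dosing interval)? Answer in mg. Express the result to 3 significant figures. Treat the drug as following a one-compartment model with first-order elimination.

1090 mg

To keep the same average steady-state level, dosing rate must scale with clearance.
CL ratio = 62.3 / 100 = 0.6230
New dose (same interval) = 1750 × 0.6230 = 1090 mg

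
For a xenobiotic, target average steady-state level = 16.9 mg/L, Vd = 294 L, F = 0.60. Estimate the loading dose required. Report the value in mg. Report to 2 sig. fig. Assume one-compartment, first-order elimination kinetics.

LD = Css × Vd / F = 16.9 × 294 / 0.60 = 8281 mg

8300 mg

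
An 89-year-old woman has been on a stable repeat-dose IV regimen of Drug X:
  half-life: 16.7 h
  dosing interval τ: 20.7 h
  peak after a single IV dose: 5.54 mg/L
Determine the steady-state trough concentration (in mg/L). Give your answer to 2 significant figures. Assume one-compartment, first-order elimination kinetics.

k = ln2 / t½ = 0.693147 / 16.7 = 0.04151 h⁻¹
e^(−kτ) = e^(−0.04151 × 20.7) = 0.4235
Accumulation ratio R = 1 / (1 − e^(−kτ)) = 1 / (1 − 0.4235) = 1.735
Steady-state trough = C₀ × R × e^(−kτ) = 5.54 × 1.735 × 0.4235 = 4.071 mg/L

4.1 mg/L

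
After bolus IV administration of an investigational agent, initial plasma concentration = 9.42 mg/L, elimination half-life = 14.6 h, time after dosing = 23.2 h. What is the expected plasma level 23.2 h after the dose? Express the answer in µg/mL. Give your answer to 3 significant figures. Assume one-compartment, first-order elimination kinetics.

k = ln2 / t½ = 0.693147 / 14.6 = 0.04748 h⁻¹
C = C₀ · e^(−k·t) = 9.420 × e^(−0.04748 × 23.2)
  = 9.420 × 0.3324 = 3.131 mg/L
(3.131 mg/L = 3.131 µg/mL)

3.13 µg/mL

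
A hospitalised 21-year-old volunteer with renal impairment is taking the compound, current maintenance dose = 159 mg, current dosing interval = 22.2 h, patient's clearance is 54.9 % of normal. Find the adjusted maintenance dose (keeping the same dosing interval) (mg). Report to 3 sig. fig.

87.3 mg

To keep the same average steady-state level, dosing rate must scale with clearance.
CL ratio = 54.9 / 100 = 0.5490
New dose (same interval) = 159 × 0.5490 = 87.29 mg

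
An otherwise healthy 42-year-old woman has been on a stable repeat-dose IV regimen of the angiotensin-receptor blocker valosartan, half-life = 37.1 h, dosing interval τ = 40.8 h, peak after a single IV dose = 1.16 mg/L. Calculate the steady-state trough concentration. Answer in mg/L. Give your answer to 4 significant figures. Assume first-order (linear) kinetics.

1.015 mg/L

k = ln2 / t½ = 0.693147 / 37.1 = 0.01868 h⁻¹
e^(−kτ) = e^(−0.01868 × 40.8) = 0.4667
Accumulation ratio R = 1 / (1 − e^(−kτ)) = 1 / (1 − 0.4667) = 1.875
Steady-state trough = C₀ × R × e^(−kτ) = 1.16 × 1.875 × 0.4667 = 1.015 mg/L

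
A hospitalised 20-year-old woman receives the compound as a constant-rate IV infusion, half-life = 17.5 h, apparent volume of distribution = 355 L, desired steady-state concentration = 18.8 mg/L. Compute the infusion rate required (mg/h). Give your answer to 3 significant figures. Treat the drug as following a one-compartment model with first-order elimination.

264 mg/h

k = ln2 / t½ = 0.693147 / 17.5 = 0.03961 h⁻¹
CL = k × Vd = 0.03961 × 355 = 14.06 L/h
At steady state, infusion rate R₀ = Css × CL = 18.8 × 14.06 = 264.3 mg/h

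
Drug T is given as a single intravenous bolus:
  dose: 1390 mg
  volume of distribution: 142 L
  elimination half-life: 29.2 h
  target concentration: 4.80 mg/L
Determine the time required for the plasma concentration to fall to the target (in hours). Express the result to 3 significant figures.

C₀ = Dose / Vd = 1390 / 142 = 9.789 mg/L
k = ln2 / t½ = 0.693147 / 29.2 = 0.02374 h⁻¹
t = ln(C₀ / C) / k = ln(9.789 / 4.80) / 0.02374
  = ln(2.039) / 0.02374 = 0.7125 / 0.02374 = 30.01 h

30.0 h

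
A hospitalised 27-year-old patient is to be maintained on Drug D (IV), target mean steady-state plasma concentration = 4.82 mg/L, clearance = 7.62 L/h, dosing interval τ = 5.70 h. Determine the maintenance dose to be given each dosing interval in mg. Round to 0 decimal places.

209 mg

At steady state, Dose/τ = Css × CL.
Dose = Css × CL × τ = 4.82 × 7.620 × 5.70 = 209.4 mg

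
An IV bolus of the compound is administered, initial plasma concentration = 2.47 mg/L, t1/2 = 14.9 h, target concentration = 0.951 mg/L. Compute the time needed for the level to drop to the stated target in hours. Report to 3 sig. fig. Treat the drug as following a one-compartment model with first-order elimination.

k = ln2 / t½ = 0.693147 / 14.9 = 0.04652 h⁻¹
t = ln(C₀ / C) / k = ln(2.470 / 0.951) / 0.04652
  = ln(2.597) / 0.04652 = 0.9544 / 0.04652 = 20.52 h

20.5 h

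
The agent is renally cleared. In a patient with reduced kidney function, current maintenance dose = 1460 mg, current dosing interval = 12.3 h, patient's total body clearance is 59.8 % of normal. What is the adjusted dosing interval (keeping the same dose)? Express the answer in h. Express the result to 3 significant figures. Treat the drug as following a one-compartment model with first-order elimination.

20.6 h

To keep the same average steady-state level, dosing rate must scale with clearance.
CL ratio = 59.8 / 100 = 0.5980
New interval (same dose) = 12.3 / 0.5980 = 20.57 h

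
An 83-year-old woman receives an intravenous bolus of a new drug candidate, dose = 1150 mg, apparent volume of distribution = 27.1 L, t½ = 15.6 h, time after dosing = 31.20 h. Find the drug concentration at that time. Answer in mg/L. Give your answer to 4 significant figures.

10.61 mg/L

C₀ = Dose / Vd = 1150 / 27.1 = 42.44 mg/L
k = ln2 / t½ = 0.693147 / 15.6 = 0.04443 h⁻¹
t / t½ = 31.20 / 15.6 = 2 half-lives
C = C₀ × (1/2)^2 = 42.44 × 0.2500 = 10.61 mg/L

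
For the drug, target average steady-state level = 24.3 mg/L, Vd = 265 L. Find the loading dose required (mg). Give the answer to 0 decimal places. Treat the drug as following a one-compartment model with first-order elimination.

LD = Css × Vd = 24.3 × 265 = 6440 mg

6440 mg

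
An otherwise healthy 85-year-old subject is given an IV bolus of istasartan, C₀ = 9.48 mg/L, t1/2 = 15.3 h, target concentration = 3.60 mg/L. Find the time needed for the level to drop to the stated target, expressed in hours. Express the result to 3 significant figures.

k = ln2 / t½ = 0.693147 / 15.3 = 0.04530 h⁻¹
t = ln(C₀ / C) / k = ln(9.480 / 3.60) / 0.04530
  = ln(2.633) / 0.04530 = 0.9681 / 0.04530 = 21.37 h

21.4 h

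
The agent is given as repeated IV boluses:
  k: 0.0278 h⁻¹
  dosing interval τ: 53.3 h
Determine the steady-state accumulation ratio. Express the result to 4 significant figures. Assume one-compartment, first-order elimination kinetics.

1.294

e^(−kτ) = e^(−0.02780 × 53.3) = 0.2272
Accumulation ratio R = 1 / (1 − e^(−kτ)) = 1 / (1 − 0.2272) = 1.294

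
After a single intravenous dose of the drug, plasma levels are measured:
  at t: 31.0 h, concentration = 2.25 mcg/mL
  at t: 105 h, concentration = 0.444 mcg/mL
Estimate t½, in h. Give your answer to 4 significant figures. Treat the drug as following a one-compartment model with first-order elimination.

k = ln(C₁/C₂) / (t₂ − t₁) = ln(2.25/0.444) / (105 − 31.0)
  = 1.623 / 74.00 = 0.02193 h⁻¹
t½ = ln2 / k = 0.693147 / 0.02193 = 31.61 h

31.61 h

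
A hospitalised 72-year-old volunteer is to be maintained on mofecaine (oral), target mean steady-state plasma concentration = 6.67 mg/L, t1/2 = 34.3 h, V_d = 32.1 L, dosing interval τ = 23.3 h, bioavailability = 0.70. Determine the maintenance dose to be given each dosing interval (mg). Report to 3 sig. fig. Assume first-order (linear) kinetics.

k = ln2 / t½ = 0.693147 / 34.3 = 0.02021 h⁻¹
CL = k × Vd = 0.02021 × 32.1 = 0.6487 L/h
At steady state, F × (Dose/τ) = Css × CL.
Dose = Css × CL × τ / F = 6.67 × 0.6487 × 23.3 / 0.70 = 144.0 mg

144 mg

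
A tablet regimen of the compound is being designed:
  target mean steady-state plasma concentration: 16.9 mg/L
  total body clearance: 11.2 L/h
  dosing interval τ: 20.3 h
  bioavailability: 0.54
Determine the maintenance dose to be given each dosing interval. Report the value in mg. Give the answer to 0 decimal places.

7116 mg

At steady state, F × (Dose/τ) = Css × CL.
Dose = Css × CL × τ / F = 16.9 × 11.20 × 20.3 / 0.54 = 7116 mg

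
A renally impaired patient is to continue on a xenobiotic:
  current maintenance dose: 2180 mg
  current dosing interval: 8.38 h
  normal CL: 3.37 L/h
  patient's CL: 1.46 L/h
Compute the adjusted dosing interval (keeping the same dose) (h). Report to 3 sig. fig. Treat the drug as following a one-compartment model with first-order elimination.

To keep the same average steady-state level, dosing rate must scale with clearance.
CL ratio = 1.46 / 3.37 = 0.4332
New interval (same dose) = 8.38 / 0.4332 = 19.34 h

19.3 h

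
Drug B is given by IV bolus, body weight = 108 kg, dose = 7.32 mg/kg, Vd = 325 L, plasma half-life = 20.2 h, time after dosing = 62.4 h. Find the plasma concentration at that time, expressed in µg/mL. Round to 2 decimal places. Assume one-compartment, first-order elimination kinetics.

0.29 µg/mL

Total dose = 7.32 × 108 = 790.6 mg
C₀ = Dose / Vd = 790.6 / 325 = 2.433 mg/L
k = ln2 / t½ = 0.693147 / 20.2 = 0.03431 h⁻¹
C = C₀ · e^(−k·t) = 2.433 × e^(−0.03431 × 62.4)
  = 2.433 × 0.1175 = 0.2859 mg/L
(0.2859 mg/L = 0.2859 µg/mL)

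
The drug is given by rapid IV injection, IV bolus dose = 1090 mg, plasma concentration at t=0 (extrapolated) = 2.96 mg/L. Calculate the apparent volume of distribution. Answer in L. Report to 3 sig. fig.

368 L

Vd = Dose / C₀ = 1090 / 2.96 = 368.2 L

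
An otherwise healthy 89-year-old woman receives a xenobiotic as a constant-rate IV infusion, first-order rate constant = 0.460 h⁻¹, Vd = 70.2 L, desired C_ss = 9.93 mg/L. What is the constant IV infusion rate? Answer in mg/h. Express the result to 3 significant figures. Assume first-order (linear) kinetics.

321 mg/h

CL = k × Vd = 0.4600 × 70.2 = 32.29 L/h
At steady state, infusion rate R₀ = Css × CL = 9.93 × 32.29 = 320.6 mg/h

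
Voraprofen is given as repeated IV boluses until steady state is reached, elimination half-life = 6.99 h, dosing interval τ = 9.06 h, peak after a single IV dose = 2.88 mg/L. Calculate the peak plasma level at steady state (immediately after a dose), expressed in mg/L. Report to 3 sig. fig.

4.86 mg/L

k = ln2 / t½ = 0.693147 / 6.99 = 0.09916 h⁻¹
e^(−kτ) = e^(−0.09916 × 9.06) = 0.4072
Accumulation ratio R = 1 / (1 − e^(−kτ)) = 1 / (1 − 0.4072) = 1.687
Steady-state peak = C₀ × R = 2.88 × 1.687 = 4.859 mg/L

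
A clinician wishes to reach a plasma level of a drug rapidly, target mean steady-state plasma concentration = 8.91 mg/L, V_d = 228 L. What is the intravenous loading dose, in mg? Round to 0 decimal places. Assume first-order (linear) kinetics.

LD = Css × Vd = 8.91 × 228 = 2031 mg

2031 mg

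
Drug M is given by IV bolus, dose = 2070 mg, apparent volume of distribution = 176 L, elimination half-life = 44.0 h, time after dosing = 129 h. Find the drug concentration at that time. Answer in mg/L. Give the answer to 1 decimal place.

1.5 mg/L

C₀ = Dose / Vd = 2070 / 176 = 11.76 mg/L
k = ln2 / t½ = 0.693147 / 44.0 = 0.01575 h⁻¹
C = C₀ · e^(−k·t) = 11.76 × e^(−0.01575 × 129)
  = 11.76 × 0.1311 = 1.542 mg/L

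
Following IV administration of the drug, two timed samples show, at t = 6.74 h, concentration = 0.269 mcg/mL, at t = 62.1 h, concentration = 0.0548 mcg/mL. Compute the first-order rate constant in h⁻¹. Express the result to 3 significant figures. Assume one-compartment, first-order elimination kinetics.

0.0287 h⁻¹

k = ln(C₁/C₂) / (t₂ − t₁) = ln(0.269/0.0548) / (62.1 − 6.74)
  = 1.591 / 55.36 = 0.02874 h⁻¹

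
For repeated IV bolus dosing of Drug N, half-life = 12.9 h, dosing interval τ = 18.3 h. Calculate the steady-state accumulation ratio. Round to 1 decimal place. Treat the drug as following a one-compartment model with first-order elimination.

k = ln2 / t½ = 0.693147 / 12.9 = 0.05373 h⁻¹
e^(−kτ) = e^(−0.05373 × 18.3) = 0.3741
Accumulation ratio R = 1 / (1 − e^(−kτ)) = 1 / (1 − 0.3741) = 1.598

1.6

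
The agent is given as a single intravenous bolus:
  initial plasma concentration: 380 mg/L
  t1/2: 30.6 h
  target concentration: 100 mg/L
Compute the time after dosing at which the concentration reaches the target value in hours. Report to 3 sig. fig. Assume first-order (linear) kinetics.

k = ln2 / t½ = 0.693147 / 30.6 = 0.02265 h⁻¹
t = ln(C₀ / C) / k = ln(380.0 / 100) / 0.02265
  = ln(3.800) / 0.02265 = 1.335 / 0.02265 = 58.94 h

58.9 h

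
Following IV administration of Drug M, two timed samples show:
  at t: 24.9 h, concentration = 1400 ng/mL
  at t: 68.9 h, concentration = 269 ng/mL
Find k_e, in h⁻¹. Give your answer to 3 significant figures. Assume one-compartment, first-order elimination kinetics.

0.0375 h⁻¹

k = ln(C₁/C₂) / (t₂ − t₁) = ln(1400/269) / (68.9 − 24.9)
  = 1.650 / 44.00 = 0.03750 h⁻¹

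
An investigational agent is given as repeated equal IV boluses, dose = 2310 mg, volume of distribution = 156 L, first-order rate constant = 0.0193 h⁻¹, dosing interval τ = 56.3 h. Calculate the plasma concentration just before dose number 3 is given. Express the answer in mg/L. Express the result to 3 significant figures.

6.68 mg/L

C₀ per dose = Dose / Vd = 2310 / 156 = 14.81 mg/L
Fraction remaining after one interval: r = e^(−kτ) = e^(−0.01930 × 56.3) = 0.3374
Before dose 3, 2 doses have been given (aged 1τ, 2τ).
C_trough = C₀ × (r + r²) = 14.81 × (0.3374 + 0.1138) = 6.682 mg/L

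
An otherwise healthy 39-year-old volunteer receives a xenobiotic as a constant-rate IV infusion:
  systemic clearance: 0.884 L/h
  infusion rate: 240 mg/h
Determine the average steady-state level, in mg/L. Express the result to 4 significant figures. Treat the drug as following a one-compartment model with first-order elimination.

271.5 mg/L

At steady state Css = R₀ / CL = 240 / 0.8840 = 271.5 mg/L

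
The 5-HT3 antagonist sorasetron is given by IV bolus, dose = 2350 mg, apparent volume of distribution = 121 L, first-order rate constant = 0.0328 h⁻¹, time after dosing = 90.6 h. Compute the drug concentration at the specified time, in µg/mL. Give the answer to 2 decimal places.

C₀ = Dose / Vd = 2350 / 121 = 19.42 mg/L
C = C₀ · e^(−k·t) = 19.42 × e^(−0.03280 × 90.6)
  = 19.42 × 0.05122 = 0.9947 mg/L
(0.9947 mg/L = 0.9947 µg/mL)

0.99 µg/mL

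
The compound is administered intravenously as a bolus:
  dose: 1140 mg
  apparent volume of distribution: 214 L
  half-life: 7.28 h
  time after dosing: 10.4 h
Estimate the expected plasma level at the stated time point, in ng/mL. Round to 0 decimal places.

1979 ng/mL

C₀ = Dose / Vd = 1140 / 214 = 5.327 mg/L
k = ln2 / t½ = 0.693147 / 7.28 = 0.09521 h⁻¹
C = C₀ · e^(−k·t) = 5.327 × e^(−0.09521 × 10.4)
  = 5.327 × 0.3715 = 1.979 mg/L
Convert: 1.979 mg/L × 1000 = 1979 ng/mL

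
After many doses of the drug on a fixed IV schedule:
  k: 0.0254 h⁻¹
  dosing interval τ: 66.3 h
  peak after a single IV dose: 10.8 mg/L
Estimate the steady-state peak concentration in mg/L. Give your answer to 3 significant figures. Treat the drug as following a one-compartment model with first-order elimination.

e^(−kτ) = e^(−0.02540 × 66.3) = 0.1856
Accumulation ratio R = 1 / (1 − e^(−kτ)) = 1 / (1 − 0.1856) = 1.228
Steady-state peak = C₀ × R = 10.8 × 1.228 = 13.26 mg/L

13.3 mg/L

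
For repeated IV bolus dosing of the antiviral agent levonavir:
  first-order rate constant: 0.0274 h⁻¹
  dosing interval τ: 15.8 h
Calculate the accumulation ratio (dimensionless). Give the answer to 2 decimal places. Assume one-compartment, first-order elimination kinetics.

2.85

e^(−kτ) = e^(−0.02740 × 15.8) = 0.6486
Accumulation ratio R = 1 / (1 − e^(−kτ)) = 1 / (1 − 0.6486) = 2.846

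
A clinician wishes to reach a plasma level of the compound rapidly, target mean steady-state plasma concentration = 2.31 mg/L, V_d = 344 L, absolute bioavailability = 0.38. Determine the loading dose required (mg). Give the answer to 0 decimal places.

2091 mg

LD = Css × Vd / F = 2.31 × 344 / 0.38 = 2091 mg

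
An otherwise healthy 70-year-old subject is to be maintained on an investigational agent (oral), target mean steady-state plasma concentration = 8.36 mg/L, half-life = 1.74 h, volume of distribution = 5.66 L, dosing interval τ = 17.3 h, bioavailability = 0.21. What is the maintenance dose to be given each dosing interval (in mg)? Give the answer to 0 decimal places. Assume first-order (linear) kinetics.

1553 mg

k = ln2 / t½ = 0.693147 / 1.74 = 0.3984 h⁻¹
CL = k × Vd = 0.3984 × 5.66 = 2.255 L/h
At steady state, F × (Dose/τ) = Css × CL.
Dose = Css × CL × τ / F = 8.36 × 2.255 × 17.3 / 0.21 = 1553 mg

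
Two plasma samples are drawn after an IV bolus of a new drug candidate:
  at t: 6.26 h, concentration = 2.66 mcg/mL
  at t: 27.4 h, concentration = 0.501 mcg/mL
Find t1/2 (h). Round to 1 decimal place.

8.8 h

k = ln(C₁/C₂) / (t₂ − t₁) = ln(2.66/0.501) / (27.4 − 6.26)
  = 1.669 / 21.14 = 0.07895 h⁻¹
t½ = ln2 / k = 0.693147 / 0.07895 = 8.780 h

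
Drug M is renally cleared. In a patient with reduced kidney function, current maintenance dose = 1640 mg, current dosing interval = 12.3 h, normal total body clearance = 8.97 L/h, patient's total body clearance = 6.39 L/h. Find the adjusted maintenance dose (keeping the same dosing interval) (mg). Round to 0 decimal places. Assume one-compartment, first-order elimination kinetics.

To keep the same average steady-state level, dosing rate must scale with clearance.
CL ratio = 6.39 / 8.97 = 0.7124
New dose (same interval) = 1640 × 0.7124 = 1168 mg

1168 mg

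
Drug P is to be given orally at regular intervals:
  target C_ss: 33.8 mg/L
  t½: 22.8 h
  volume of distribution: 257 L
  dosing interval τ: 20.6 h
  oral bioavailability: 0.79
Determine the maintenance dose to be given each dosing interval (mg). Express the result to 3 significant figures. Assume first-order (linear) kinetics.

k = ln2 / t½ = 0.693147 / 22.8 = 0.03040 h⁻¹
CL = k × Vd = 0.03040 × 257 = 7.813 L/h
At steady state, F × (Dose/τ) = Css × CL.
Dose = Css × CL × τ / F = 33.8 × 7.813 × 20.6 / 0.79 = 6886 mg

6890 mg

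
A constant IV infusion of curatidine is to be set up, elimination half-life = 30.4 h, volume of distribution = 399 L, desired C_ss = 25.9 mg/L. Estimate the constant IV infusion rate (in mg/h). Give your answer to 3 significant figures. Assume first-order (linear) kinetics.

236 mg/h

k = ln2 / t½ = 0.693147 / 30.4 = 0.02280 h⁻¹
CL = k × Vd = 0.02280 × 399 = 9.097 L/h
At steady state, infusion rate R₀ = Css × CL = 25.9 × 9.097 = 235.6 mg/h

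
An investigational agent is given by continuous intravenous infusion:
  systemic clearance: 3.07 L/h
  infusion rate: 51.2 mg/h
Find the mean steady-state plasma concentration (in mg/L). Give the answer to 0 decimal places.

At steady state Css = R₀ / CL = 51.2 / 3.070 = 16.68 mg/L

17 mg/L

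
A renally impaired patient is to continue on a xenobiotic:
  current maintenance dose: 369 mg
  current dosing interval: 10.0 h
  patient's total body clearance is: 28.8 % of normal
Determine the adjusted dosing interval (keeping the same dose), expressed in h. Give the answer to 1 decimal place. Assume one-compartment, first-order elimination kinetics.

34.7 h

To keep the same average steady-state level, dosing rate must scale with clearance.
CL ratio = 28.8 / 100 = 0.2880
New interval (same dose) = 10.0 / 0.2880 = 34.72 h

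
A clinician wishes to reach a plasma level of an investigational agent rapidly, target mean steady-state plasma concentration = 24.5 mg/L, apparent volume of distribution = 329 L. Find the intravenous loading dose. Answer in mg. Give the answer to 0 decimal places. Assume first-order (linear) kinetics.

LD = Css × Vd = 24.5 × 329 = 8061 mg

8061 mg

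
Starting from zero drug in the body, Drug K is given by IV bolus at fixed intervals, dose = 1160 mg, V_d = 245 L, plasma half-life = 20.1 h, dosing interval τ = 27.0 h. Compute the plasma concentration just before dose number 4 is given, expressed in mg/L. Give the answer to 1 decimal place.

C₀ per dose = Dose / Vd = 1160 / 245 = 4.735 mg/L
k = ln2 / t½ = 0.693147 / 20.1 = 0.03448 h⁻¹
Fraction remaining after one interval: r = e^(−kτ) = e^(−0.03448 × 27.0) = 0.3942
Before dose 4, 3 doses have been given (aged 1τ, 2τ, 3τ).
C_trough = C₀ × (r + r² + … + r^3) = C₀ × r(1−r^3)/(1−r)
        = 4.735 × 0.3942 × (1 − 0.06126) / (1 − 0.3942) = 2.892 mg/L

2.9 mg/L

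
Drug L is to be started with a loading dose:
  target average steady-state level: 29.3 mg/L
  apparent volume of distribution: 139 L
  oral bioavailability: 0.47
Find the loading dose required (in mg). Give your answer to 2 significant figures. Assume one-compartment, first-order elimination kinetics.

8700 mg

LD = Css × Vd / F = 29.3 × 139 / 0.47 = 8665 mg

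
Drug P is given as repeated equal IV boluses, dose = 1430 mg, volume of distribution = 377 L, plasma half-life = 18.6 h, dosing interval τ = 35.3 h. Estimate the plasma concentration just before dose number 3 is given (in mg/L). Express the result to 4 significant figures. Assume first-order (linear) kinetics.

C₀ per dose = Dose / Vd = 1430 / 377 = 3.793 mg/L
k = ln2 / t½ = 0.693147 / 18.6 = 0.03727 h⁻¹
Fraction remaining after one interval: r = e^(−kτ) = e^(−0.03727 × 35.3) = 0.2683
Before dose 3, 2 doses have been given (aged 1τ, 2τ).
C_trough = C₀ × (r + r²) = 3.793 × (0.2683 + 0.07198) = 1.291 mg/L

1.291 mg/L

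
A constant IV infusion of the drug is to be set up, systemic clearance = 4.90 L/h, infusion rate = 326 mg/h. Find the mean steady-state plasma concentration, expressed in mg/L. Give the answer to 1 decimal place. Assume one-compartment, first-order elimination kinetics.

66.5 mg/L

At steady state Css = R₀ / CL = 326 / 4.900 = 66.53 mg/L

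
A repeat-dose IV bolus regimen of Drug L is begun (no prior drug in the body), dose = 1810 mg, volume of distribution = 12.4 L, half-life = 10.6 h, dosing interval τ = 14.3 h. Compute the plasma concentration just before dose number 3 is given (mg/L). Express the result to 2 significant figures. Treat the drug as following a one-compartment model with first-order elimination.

80 mg/L

C₀ per dose = Dose / Vd = 1810 / 12.4 = 146.0 mg/L
k = ln2 / t½ = 0.693147 / 10.6 = 0.06539 h⁻¹
Fraction remaining after one interval: r = e^(−kτ) = e^(−0.06539 × 14.3) = 0.3926
Before dose 3, 2 doses have been given (aged 1τ, 2τ).
C_trough = C₀ × (r + r²) = 146.0 × (0.3926 + 0.1541) = 79.82 mg/L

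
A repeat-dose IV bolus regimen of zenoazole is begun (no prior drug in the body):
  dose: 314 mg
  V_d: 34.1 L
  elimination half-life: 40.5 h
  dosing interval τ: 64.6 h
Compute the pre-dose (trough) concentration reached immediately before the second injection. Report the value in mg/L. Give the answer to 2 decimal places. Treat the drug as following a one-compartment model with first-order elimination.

C₀ per dose = Dose / Vd = 314 / 34.1 = 9.208 mg/L
k = ln2 / t½ = 0.693147 / 40.5 = 0.01711 h⁻¹
Fraction remaining after one interval: r = e^(−kτ) = e^(−0.01711 × 64.6) = 0.3311
Before dose 2, 1 dose has been given (aged 1τ).
C_trough = C₀ × r = 9.208 × 0.3311 = 3.049 mg/L

3.05 mg/L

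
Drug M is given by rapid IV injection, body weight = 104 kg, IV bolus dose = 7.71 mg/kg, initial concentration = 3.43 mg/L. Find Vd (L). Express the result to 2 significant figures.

Dose = 7.71 × 104 = 801.8 mg
Vd = Dose / C₀ = 801.8 / 3.43 = 233.8 L

230 L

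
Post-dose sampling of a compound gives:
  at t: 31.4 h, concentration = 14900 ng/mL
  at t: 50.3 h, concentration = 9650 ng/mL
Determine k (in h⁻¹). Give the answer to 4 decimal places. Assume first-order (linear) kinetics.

k = ln(C₁/C₂) / (t₂ − t₁) = ln(14900/9650) / (50.3 − 31.4)
  = 0.4344 / 18.90 = 0.02298 h⁻¹

0.0230 h⁻¹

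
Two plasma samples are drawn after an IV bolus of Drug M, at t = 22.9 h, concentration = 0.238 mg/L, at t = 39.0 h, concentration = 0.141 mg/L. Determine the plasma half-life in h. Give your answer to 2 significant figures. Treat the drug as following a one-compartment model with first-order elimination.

21 h

k = ln(C₁/C₂) / (t₂ − t₁) = ln(0.238/0.141) / (39.0 − 22.9)
  = 0.5235 / 16.10 = 0.03252 h⁻¹
t½ = ln2 / k = 0.693147 / 0.03252 = 21.31 h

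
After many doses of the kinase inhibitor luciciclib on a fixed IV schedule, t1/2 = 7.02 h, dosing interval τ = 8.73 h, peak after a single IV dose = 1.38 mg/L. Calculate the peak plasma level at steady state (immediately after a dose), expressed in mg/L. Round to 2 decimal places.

k = ln2 / t½ = 0.693147 / 7.02 = 0.09874 h⁻¹
e^(−kτ) = e^(−0.09874 × 8.73) = 0.4223
Accumulation ratio R = 1 / (1 − e^(−kτ)) = 1 / (1 − 0.4223) = 1.731
Steady-state peak = C₀ × R = 1.38 × 1.731 = 2.389 mg/L

2.39 mg/L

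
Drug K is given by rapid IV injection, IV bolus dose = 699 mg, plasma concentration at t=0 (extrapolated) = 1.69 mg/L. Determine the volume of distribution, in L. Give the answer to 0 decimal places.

414 L

Vd = Dose / C₀ = 699.0 / 1.69 = 413.6 L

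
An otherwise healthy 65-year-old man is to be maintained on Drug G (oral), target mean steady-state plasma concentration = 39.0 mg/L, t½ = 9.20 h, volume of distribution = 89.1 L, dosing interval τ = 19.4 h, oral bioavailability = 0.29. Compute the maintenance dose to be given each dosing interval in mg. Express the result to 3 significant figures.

k = ln2 / t½ = 0.693147 / 9.20 = 0.07534 h⁻¹
CL = k × Vd = 0.07534 × 89.1 = 6.713 L/h
At steady state, F × (Dose/τ) = Css × CL.
Dose = Css × CL × τ / F = 39.0 × 6.713 × 19.4 / 0.29 = 17510 mg

17500 mg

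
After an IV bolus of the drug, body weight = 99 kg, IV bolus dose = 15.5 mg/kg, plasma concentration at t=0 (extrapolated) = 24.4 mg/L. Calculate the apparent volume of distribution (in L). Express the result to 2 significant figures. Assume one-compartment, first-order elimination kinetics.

Dose = 15.5 × 99 = 1535 mg
Vd = Dose / C₀ = 1535 / 24.4 = 62.91 L

63 L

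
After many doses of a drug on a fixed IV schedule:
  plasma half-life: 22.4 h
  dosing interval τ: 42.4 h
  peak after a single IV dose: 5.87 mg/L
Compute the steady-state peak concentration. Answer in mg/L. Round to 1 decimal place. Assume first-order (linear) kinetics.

8.0 mg/L

k = ln2 / t½ = 0.693147 / 22.4 = 0.03094 h⁻¹
e^(−kτ) = e^(−0.03094 × 42.4) = 0.2693
Accumulation ratio R = 1 / (1 − e^(−kτ)) = 1 / (1 − 0.2693) = 1.369
Steady-state peak = C₀ × R = 5.87 × 1.369 = 8.036 mg/L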